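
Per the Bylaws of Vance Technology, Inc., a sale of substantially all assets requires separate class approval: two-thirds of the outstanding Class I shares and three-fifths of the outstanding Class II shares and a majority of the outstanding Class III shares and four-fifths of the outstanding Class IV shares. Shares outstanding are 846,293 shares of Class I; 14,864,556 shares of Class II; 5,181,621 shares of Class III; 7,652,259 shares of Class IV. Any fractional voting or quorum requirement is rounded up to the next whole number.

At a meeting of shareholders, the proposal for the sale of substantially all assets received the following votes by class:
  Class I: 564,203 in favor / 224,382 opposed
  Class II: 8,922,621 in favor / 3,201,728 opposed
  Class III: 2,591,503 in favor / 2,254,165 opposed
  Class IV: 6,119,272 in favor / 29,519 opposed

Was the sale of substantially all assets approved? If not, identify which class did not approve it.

Class I: 2/3 of 846293 = 564195.33, rounded up to 564196; 564,196 required, 564,203 in favor — approved.
Class II: 3/5 of 14864556 = 8918733.60, rounded up to 8918734; 8,918,734 required, 8,922,621 in favor — approved.
Class III: a majority of 5181621 is 2590811; 2,590,811 required, 2,591,503 in favor — approved.
Class IV: 4/5 of 7652259 = 6121807.20, rounded up to 6121808; 6,121,808 required, 6,119,272 in favor — not approved.

Not approved — the Class IV shares did not give the required vote.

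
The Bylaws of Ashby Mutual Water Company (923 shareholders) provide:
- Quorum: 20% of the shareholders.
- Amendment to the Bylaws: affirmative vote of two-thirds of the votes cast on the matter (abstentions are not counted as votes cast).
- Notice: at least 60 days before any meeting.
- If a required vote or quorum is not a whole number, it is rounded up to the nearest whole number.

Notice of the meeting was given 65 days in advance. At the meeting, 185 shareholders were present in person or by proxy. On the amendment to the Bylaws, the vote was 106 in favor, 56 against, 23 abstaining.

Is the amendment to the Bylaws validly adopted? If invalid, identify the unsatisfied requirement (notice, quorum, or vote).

Notice: 65 days given; 60 required. Satisfied.
Quorum: 20% of 923 = 184.60, rounded up to 185; 185 present. Satisfied.
Vote: requires two-thirds of the votes cast (185 − 23 abstaining = 162); 2/3 of 162 = 108, so 108 needed; 106 in favor. Not satisfied.

Invalid — vote requirement not satisfied.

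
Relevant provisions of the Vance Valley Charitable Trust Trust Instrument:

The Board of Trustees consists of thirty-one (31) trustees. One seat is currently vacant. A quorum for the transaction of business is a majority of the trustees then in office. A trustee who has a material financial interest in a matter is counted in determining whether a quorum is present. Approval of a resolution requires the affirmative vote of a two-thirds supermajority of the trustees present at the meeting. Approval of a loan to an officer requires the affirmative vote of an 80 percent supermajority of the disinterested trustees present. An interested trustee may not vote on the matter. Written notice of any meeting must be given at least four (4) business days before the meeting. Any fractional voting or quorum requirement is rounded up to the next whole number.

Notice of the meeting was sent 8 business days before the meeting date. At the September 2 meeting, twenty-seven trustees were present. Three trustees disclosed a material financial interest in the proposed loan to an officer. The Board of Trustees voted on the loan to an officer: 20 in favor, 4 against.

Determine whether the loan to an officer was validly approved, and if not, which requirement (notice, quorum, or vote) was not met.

Notice: 8 business days given; 4 required (8 ≥ 4). Satisfied.
Quorum: 27 present (interested trustees count toward quorum); quorum is 16. Satisfied.
Vote: the loan to an officer requires four-fifths of the disinterested trustees present (27 − 3 = 24). 4/5 of 24 = 19.20, rounded up to 20, so 20 affirmative votes are needed; 20 voted in favor. Satisfied.

Valid — all requirements satisfied.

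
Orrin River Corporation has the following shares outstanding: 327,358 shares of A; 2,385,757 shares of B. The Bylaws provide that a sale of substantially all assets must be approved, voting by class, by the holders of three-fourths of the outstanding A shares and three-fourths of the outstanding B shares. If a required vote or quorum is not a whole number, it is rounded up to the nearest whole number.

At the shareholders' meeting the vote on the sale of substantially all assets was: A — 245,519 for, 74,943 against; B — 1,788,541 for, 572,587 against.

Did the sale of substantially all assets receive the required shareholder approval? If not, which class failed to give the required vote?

Not approved — the B shares did not give the required vote.

A: 3/4 of 327358 = 245518.50, rounded up to 245519; 245,519 required, 245,519 in favor — approved.
B: 3/4 of 2385757 = 1789317.75, rounded up to 1789318; 1,789,318 required, 1,788,541 in favor — not approved.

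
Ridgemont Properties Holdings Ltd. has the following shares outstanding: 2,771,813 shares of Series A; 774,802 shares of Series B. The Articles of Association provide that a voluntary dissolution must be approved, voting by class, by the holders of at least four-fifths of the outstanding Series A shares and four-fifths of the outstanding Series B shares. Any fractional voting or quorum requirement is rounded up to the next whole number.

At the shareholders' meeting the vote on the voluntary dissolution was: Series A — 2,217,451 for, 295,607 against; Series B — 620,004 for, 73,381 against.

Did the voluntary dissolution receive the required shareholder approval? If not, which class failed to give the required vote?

Series A: 4/5 of 2771813 = 2217450.40, rounded up to 2217451; 2,217,451 required, 2,217,451 in favor — approved.
Series B: 4/5 of 774802 = 619841.60, rounded up to 619842; 619,842 required, 620,004 in favor — approved.

Approved — every class gave the required vote.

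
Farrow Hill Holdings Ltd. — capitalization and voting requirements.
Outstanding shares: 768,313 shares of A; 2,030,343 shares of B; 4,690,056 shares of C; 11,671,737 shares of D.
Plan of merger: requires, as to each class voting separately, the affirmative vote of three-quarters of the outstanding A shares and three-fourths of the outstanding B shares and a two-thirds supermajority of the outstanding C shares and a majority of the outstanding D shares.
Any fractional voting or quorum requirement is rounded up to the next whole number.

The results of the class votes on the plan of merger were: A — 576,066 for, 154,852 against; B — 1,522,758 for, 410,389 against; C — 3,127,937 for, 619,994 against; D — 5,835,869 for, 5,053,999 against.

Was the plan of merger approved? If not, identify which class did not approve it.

A: 3/4 of 768313 = 576234.75, rounded up to 576235; 576,235 required, 576,066 in favor — not approved.
B: 3/4 of 2030343 = 1522757.25, rounded up to 1522758; 1,522,758 required, 1,522,758 in favor — approved.
C: 2/3 of 4690056 = 3126704; 3,126,704 required, 3,127,937 in favor — approved.
D: a majority of 11671737 is 5835869; 5,835,869 required, 5,835,869 in favor — approved.

Not approved — the A shares did not give the required vote.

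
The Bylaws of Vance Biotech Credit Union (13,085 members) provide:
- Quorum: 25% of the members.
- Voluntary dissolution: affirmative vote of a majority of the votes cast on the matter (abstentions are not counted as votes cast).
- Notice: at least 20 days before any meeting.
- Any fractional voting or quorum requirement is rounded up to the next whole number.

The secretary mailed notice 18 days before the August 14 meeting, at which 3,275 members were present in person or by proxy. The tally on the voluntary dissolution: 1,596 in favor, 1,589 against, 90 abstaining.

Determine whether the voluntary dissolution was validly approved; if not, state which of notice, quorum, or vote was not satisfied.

Invalid — notice requirement not satisfied.

Notice: 18 days given; 20 required. Not satisfied.
Quorum: 25% of 13,085 = 3,271.25, rounded up to 3,272; 3,275 present. Satisfied.
Vote: requires a majority of the votes cast (3,275 − 90 abstaining = 3,185); a majority of 3185 is 1593, so 1,593 needed; 1,596 in favor. Satisfied.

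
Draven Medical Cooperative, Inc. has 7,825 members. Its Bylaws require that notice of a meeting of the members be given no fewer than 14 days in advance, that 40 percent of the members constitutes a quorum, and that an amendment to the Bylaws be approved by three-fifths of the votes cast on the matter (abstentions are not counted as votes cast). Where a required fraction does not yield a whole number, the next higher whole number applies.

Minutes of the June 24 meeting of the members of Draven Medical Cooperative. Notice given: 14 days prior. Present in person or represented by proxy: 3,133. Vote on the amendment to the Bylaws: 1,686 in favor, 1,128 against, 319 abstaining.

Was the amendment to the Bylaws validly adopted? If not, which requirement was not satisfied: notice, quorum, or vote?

Notice: 14 days given; 14 required. Satisfied.
Quorum: 40% of 7,825 = 3,130; 3,133 present. Satisfied.
Vote: requires three-fifths of the votes cast (3,133 − 319 abstaining = 2,814); 3/5 of 2814 = 1688.40, rounded up to 1689, so 1,689 needed; 1,686 in favor. Not satisfied.

Invalid — vote requirement not satisfied.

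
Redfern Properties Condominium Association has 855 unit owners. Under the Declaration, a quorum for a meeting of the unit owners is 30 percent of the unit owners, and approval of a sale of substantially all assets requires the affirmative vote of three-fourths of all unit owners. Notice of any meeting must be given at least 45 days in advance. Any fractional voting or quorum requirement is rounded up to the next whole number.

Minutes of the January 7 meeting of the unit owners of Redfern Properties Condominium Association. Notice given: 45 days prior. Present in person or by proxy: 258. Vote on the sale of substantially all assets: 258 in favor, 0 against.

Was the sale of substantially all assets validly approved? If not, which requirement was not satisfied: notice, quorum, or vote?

Invalid — vote requirement not satisfied.

Notice: 45 days given; 45 required. Satisfied.
Quorum: 30% of 855 = 256.50, rounded up to 257; 258 present. Satisfied.
Vote: requires three-fourths of all unit owners (855); 3/4 of 855 = 641.25, rounded up to 642, so 642 needed; 258 in favor. Not satisfied.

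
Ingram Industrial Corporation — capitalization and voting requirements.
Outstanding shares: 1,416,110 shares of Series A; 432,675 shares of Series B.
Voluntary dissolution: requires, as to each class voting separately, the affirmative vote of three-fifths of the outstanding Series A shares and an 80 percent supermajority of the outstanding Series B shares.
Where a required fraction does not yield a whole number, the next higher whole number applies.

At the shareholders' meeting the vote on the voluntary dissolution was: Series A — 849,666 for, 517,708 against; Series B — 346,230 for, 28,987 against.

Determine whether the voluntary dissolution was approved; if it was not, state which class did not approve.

Approved — every class gave the required vote.

Series A: 3/5 of 1416110 = 849666; 849,666 required, 849,666 in favor — approved.
Series B: 4/5 of 432675 = 346140; 346,140 required, 346,230 in favor — approved.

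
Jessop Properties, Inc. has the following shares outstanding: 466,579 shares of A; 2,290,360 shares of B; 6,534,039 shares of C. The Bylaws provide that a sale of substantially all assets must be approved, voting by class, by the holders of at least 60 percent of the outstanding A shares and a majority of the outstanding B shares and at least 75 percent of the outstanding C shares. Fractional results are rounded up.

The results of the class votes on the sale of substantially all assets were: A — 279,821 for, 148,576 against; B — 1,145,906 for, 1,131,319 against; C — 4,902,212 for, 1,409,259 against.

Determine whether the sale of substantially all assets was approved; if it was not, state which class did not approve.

A: 3/5 of 466579 = 279947.40, rounded up to 279948; 279,948 required, 279,821 in favor — not approved.
B: a majority of 2290360 is 1145181; 1,145,181 required, 1,145,906 in favor — approved.
C: 3/4 of 6534039 = 4900529.25, rounded up to 4900530; 4,900,530 required, 4,902,212 in favor — approved.

Not approved — the A shares did not give the required vote.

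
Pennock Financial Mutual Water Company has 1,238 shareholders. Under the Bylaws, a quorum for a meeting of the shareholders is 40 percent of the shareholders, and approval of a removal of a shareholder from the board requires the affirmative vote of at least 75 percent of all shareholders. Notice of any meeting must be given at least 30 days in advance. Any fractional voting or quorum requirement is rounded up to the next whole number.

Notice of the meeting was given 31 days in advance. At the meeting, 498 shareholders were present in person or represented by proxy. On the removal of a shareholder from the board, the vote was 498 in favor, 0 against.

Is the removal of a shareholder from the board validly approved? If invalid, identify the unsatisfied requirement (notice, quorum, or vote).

Notice: 31 days given; 30 required. Satisfied.
Quorum: 40% of 1,238 = 495.20, rounded up to 496; 498 present. Satisfied.
Vote: requires three-fourths of all shareholders (1,238); 3/4 of 1238 = 928.50, rounded up to 929, so 929 needed; 498 in favor. Not satisfied.

Invalid — vote requirement not satisfied.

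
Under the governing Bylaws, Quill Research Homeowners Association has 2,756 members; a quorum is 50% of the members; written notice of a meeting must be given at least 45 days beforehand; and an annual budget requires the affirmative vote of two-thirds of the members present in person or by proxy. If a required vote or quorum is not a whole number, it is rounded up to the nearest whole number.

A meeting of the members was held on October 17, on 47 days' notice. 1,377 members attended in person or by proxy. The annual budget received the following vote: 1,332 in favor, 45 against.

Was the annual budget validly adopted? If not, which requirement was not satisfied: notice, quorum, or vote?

Notice: 47 days given; 45 required. Satisfied.
Quorum: 50% of 2,756 = 1,378; 1,377 present. Not satisfied.
Vote: requires two-thirds of those present (1,377); 2/3 of 1377 = 918, so 918 needed; 1,332 in favor. Satisfied.

Invalid — quorum requirement not satisfied.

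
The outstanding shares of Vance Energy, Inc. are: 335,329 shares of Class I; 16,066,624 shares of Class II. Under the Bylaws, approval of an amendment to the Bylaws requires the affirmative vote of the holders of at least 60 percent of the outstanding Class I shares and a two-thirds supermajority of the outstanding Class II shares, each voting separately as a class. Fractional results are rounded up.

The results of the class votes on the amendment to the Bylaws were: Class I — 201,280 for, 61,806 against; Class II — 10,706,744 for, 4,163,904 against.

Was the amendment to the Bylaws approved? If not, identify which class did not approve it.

Class I: 3/5 of 335329 = 201197.40, rounded up to 201198; 201,198 required, 201,280 in favor — approved.
Class II: 2/3 of 16066624 = 10711082.67, rounded up to 10711083; 10,711,083 required, 10,706,744 in favor — not approved.

Not approved — the Class II shares did not give the required vote.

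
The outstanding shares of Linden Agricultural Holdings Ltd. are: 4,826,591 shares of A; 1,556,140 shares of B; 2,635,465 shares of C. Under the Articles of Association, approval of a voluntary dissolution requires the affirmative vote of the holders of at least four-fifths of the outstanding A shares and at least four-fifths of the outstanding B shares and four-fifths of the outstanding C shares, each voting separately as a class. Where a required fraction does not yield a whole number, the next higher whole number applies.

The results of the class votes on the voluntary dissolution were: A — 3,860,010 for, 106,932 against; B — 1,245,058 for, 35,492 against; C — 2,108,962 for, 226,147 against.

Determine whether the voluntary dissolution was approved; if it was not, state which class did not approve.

A: 4/5 of 4826591 = 3861272.80, rounded up to 3861273; 3,861,273 required, 3,860,010 in favor — not approved.
B: 4/5 of 1556140 = 1244912; 1,244,912 required, 1,245,058 in favor — approved.
C: 4/5 of 2635465 = 2108372; 2,108,372 required, 2,108,962 in favor — approved.

Not approved — the A shares did not give the required vote.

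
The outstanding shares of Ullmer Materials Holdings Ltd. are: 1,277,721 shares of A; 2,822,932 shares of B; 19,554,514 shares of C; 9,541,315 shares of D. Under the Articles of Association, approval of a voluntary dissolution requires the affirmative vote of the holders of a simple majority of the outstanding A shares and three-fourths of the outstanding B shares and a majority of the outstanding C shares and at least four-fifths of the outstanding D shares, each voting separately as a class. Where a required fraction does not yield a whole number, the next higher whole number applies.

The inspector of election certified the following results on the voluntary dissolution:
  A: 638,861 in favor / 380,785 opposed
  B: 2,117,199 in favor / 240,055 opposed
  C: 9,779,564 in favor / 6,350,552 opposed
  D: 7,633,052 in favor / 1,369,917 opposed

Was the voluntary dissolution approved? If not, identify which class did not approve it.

A: a majority of 1277721 is 638861; 638,861 required, 638,861 in favor — approved.
B: 3/4 of 2822932 = 2117199; 2,117,199 required, 2,117,199 in favor — approved.
C: a majority of 19554514 is 9777258; 9,777,258 required, 9,779,564 in favor — approved.
D: 4/5 of 9541315 = 7633052; 7,633,052 required, 7,633,052 in favor — approved.

Approved — every class gave the required vote.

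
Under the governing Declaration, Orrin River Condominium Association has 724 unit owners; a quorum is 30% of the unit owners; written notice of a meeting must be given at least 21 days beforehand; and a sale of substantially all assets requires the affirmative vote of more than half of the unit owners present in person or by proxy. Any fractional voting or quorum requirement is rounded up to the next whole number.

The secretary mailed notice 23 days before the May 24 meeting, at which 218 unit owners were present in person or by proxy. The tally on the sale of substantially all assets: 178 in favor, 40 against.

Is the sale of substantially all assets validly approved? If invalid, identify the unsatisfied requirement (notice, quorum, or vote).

Valid — all requirements satisfied.

Notice: 23 days given; 21 required. Satisfied.
Quorum: 30% of 724 = 217.20, rounded up to 218; 218 present. Satisfied.
Vote: requires a majority of those present (218); a majority of 218 is 110, so 110 needed; 178 in favor. Satisfied.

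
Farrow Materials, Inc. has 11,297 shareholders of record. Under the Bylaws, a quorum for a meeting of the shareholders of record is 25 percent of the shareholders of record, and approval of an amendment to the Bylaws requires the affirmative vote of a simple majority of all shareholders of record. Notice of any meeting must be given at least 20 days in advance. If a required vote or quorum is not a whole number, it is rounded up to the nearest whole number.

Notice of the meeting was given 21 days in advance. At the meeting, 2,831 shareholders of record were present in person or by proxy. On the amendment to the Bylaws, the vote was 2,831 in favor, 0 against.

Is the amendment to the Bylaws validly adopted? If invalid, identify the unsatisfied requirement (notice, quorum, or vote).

Invalid — vote requirement not satisfied.

Notice: 21 days given; 20 required. Satisfied.
Quorum: 25% of 11,297 = 2,824.25, rounded up to 2,825; 2,831 present. Satisfied.
Vote: requires a majority of all shareholders of record (11,297); a majority of 11297 is 5649, so 5,649 needed; 2,831 in favor. Not satisfied.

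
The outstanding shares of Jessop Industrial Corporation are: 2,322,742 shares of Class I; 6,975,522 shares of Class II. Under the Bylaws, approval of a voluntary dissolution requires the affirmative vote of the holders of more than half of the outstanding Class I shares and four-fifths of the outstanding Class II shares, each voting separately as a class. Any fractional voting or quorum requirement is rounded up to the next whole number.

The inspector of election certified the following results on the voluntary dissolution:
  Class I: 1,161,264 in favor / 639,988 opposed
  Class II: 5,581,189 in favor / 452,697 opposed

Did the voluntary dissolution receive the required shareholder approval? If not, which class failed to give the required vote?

Class I: a majority of 2322742 is 1161372; 1,161,372 required, 1,161,264 in favor — not approved.
Class II: 4/5 of 6975522 = 5580417.60, rounded up to 5580418; 5,580,418 required, 5,581,189 in favor — approved.

Not approved — the Class I shares did not give the required vote.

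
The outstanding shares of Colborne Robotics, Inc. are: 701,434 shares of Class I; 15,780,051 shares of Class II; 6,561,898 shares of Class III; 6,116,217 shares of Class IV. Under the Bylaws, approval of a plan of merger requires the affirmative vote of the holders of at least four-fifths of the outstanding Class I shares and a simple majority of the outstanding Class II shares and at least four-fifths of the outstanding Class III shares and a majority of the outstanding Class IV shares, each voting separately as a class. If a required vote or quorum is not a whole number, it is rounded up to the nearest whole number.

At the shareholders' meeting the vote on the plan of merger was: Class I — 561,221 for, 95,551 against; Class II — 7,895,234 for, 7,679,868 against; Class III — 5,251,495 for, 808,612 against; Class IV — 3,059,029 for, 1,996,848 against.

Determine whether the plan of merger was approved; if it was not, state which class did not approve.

Approved — every class gave the required vote.

Class I: 4/5 of 701434 = 561147.20, rounded up to 561148; 561,148 required, 561,221 in favor — approved.
Class II: a majority of 15780051 is 7890026; 7,890,026 required, 7,895,234 in favor — approved.
Class III: 4/5 of 6561898 = 5249518.40, rounded up to 5249519; 5,249,519 required, 5,251,495 in favor — approved.
Class IV: a majority of 6116217 is 3058109; 3,058,109 required, 3,059,029 in favor — approved.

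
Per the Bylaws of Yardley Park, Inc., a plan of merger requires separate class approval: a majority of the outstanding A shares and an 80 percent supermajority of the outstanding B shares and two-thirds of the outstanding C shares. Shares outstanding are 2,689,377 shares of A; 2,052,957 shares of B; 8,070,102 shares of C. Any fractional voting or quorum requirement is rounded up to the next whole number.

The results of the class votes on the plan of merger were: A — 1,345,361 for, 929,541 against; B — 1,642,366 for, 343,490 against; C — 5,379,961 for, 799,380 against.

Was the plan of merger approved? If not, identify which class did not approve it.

A: a majority of 2689377 is 1344689; 1,344,689 required, 1,345,361 in favor — approved.
B: 4/5 of 2052957 = 1642365.60, rounded up to 1642366; 1,642,366 required, 1,642,366 in favor — approved.
C: 2/3 of 8070102 = 5380068; 5,380,068 required, 5,379,961 in favor — not approved.

Not approved — the C shares did not give the required vote.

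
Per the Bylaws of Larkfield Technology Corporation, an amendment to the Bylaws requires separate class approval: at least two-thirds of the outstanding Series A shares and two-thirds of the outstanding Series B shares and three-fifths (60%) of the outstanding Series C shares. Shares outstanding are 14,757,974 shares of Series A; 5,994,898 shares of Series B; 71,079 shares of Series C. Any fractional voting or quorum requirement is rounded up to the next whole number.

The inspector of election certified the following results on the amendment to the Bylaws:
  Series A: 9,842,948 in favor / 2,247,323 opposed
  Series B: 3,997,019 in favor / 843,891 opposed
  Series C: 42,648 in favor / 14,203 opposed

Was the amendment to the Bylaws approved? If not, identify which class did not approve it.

Approved — every class gave the required vote.

Series A: 2/3 of 14757974 = 9838649.33, rounded up to 9838650; 9,838,650 required, 9,842,948 in favor — approved.
Series B: 2/3 of 5994898 = 3996598.67, rounded up to 3996599; 3,996,599 required, 3,997,019 in favor — approved.
Series C: 3/5 of 71079 = 42647.40, rounded up to 42648; 42,648 required, 42,648 in favor — approved.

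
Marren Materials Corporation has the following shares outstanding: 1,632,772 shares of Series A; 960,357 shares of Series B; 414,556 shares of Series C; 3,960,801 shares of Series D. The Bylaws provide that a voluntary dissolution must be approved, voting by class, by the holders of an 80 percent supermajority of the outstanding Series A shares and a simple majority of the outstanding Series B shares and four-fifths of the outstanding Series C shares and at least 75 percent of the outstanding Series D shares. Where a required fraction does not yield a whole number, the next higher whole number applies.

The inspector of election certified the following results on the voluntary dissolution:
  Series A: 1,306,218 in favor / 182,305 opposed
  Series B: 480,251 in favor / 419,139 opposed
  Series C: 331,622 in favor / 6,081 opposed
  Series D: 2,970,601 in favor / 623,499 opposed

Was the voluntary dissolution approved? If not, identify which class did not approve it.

Series A: 4/5 of 1632772 = 1306217.60, rounded up to 1306218; 1,306,218 required, 1,306,218 in favor — approved.
Series B: a majority of 960357 is 480179; 480,179 required, 480,251 in favor — approved.
Series C: 4/5 of 414556 = 331644.80, rounded up to 331645; 331,645 required, 331,622 in favor — not approved.
Series D: 3/4 of 3960801 = 2970600.75, rounded up to 2970601; 2,970,601 required, 2,970,601 in favor — approved.

Not approved — the Series C shares did not give the required vote.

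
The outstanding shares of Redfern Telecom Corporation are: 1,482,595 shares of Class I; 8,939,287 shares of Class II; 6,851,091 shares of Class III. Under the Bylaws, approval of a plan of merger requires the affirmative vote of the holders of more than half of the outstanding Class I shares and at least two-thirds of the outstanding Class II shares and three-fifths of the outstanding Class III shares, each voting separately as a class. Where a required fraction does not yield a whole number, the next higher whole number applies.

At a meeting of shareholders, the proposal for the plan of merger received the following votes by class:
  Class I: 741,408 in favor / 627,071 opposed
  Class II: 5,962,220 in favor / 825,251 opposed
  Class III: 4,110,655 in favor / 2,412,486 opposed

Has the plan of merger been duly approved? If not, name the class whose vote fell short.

Class I: a majority of 1482595 is 741298; 741,298 required, 741,408 in favor — approved.
Class II: 2/3 of 8939287 = 5959524.67, rounded up to 5959525; 5,959,525 required, 5,962,220 in favor — approved.
Class III: 3/5 of 6851091 = 4110654.60, rounded up to 4110655; 4,110,655 required, 4,110,655 in favor — approved.

Approved — every class gave the required vote.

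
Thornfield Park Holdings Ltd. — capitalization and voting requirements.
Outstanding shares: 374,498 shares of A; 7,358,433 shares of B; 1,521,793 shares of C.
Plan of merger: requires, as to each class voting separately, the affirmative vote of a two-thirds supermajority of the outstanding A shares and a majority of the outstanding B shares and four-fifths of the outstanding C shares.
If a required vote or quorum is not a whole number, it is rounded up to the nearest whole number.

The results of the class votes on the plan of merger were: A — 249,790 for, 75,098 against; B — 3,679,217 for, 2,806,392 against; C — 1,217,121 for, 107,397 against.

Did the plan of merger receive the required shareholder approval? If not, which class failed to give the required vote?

A: 2/3 of 374498 = 249665.33, rounded up to 249666; 249,666 required, 249,790 in favor — approved.
B: a majority of 7358433 is 3679217; 3,679,217 required, 3,679,217 in favor — approved.
C: 4/5 of 1521793 = 1217434.40, rounded up to 1217435; 1,217,435 required, 1,217,121 in favor — not approved.

Not approved — the C shares did not give the required vote.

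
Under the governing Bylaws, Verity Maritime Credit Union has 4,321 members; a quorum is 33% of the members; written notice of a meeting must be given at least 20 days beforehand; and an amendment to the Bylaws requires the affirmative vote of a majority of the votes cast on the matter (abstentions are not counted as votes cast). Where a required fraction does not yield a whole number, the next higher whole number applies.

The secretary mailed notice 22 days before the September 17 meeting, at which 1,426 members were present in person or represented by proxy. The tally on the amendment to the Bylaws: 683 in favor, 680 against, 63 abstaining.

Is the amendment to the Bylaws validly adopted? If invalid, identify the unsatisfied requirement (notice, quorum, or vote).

Notice: 22 days given; 20 required. Satisfied.
Quorum: 33% of 4,321 = 1,425.93, rounded up to 1,426; 1,426 present. Satisfied.
Vote: requires a majority of the votes cast (1,426 − 63 abstaining = 1,363); a majority of 1363 is 682, so 682 needed; 683 in favor. Satisfied.

Valid — all requirements satisfied.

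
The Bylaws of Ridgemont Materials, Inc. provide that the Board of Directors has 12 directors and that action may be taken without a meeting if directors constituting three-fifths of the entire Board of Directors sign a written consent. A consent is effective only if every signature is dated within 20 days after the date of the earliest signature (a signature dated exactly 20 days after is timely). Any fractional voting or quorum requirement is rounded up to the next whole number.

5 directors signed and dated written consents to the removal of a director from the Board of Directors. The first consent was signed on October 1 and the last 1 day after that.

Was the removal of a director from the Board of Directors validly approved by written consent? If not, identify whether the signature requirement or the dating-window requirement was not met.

Not effective — insufficient signatures.

Signatures required: three-fifths of 12 — 3/5 of 12 = 7.20, rounded up to 8, so 8 needed; 5 signed. Insufficient.
Dating window: the latest signature is 1 day after the earliest; the limit is 20 days. Within the window.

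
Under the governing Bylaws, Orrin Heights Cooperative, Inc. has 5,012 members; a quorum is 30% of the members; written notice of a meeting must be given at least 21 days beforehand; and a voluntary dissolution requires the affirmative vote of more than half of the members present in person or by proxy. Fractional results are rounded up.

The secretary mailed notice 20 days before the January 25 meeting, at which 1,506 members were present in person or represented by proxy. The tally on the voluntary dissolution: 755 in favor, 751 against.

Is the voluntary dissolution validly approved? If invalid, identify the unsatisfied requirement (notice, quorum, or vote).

Notice: 20 days given; 21 required. Not satisfied.
Quorum: 30% of 5,012 = 1,503.60, rounded up to 1,504; 1,506 present. Satisfied.
Vote: requires a majority of those present (1,506); a majority of 1506 is 754, so 754 needed; 755 in favor. Satisfied.

Invalid — notice requirement not satisfied.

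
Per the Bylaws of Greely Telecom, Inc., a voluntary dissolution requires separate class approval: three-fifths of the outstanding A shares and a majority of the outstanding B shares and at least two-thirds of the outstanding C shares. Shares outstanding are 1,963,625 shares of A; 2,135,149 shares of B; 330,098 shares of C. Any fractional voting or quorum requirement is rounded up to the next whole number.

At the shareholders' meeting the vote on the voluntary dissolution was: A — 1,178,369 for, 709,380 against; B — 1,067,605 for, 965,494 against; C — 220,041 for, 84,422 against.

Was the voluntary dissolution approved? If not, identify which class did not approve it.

Not approved — the C shares did not give the required vote.

A: 3/5 of 1963625 = 1178175; 1,178,175 required, 1,178,369 in favor — approved.
B: a majority of 2135149 is 1067575; 1,067,575 required, 1,067,605 in favor — approved.
C: 2/3 of 330098 = 220065.33, rounded up to 220066; 220,066 required, 220,041 in favor — not approved.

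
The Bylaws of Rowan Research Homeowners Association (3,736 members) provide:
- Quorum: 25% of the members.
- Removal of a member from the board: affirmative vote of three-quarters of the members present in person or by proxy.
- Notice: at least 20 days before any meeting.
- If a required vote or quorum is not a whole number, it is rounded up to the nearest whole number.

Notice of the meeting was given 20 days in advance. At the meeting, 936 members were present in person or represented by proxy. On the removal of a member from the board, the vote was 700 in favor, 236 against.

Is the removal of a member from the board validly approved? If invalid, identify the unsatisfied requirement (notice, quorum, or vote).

Invalid — vote requirement not satisfied.

Notice: 20 days given; 20 required. Satisfied.
Quorum: 25% of 3,736 = 934; 936 present. Satisfied.
Vote: requires three-fourths of those present (936); 3/4 of 936 = 702, so 702 needed; 700 in favor. Not satisfied.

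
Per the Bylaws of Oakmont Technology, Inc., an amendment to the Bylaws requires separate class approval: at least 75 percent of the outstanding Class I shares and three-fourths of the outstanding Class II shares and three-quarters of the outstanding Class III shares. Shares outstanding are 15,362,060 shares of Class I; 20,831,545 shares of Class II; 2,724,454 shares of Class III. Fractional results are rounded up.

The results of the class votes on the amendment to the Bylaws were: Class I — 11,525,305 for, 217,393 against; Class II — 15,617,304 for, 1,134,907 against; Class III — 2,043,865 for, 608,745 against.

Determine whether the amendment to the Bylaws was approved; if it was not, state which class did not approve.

Class I: 3/4 of 15362060 = 11521545; 11,521,545 required, 11,525,305 in favor — approved.
Class II: 3/4 of 20831545 = 15623658.75, rounded up to 15623659; 15,623,659 required, 15,617,304 in favor — not approved.
Class III: 3/4 of 2724454 = 2043340.50, rounded up to 2043341; 2,043,341 required, 2,043,865 in favor — approved.

Not approved — the Class II shares did not give the required vote.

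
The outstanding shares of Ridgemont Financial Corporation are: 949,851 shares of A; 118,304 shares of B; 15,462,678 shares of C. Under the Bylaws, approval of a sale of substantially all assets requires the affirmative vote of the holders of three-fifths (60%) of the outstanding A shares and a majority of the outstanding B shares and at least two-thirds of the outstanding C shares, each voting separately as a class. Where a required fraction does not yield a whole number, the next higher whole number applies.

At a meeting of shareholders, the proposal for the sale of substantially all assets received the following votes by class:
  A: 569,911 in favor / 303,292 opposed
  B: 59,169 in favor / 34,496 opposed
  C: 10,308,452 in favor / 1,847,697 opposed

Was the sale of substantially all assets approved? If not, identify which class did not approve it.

Approved — every class gave the required vote.

A: 3/5 of 949851 = 569910.60, rounded up to 569911; 569,911 required, 569,911 in favor — approved.
B: a majority of 118304 is 59153; 59,153 required, 59,169 in favor — approved.
C: 2/3 of 15462678 = 10308452; 10,308,452 required, 10,308,452 in favor — approved.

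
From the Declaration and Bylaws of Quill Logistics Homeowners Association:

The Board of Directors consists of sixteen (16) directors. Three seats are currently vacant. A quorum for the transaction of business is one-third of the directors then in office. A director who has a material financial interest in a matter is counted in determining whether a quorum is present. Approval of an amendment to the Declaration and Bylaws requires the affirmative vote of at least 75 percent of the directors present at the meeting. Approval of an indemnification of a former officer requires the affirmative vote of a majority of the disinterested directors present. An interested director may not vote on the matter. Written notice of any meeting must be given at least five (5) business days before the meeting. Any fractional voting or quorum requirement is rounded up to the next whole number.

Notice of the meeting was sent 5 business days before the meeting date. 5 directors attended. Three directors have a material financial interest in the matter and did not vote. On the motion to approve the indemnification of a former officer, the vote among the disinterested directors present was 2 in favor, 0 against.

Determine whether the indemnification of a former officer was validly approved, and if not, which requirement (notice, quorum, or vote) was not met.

Notice: 5 business days given; 5 required (5 ≥ 5). Satisfied.
Quorum: 5 present (interested directors count toward quorum); quorum is 5. Satisfied.
Vote: the indemnification of a former officer requires a majority of the disinterested directors present (5 − 3 = 2). A majority of 2 is 2, so 2 affirmative votes are needed; 2 voted in favor. Satisfied.

Valid — all requirements satisfied.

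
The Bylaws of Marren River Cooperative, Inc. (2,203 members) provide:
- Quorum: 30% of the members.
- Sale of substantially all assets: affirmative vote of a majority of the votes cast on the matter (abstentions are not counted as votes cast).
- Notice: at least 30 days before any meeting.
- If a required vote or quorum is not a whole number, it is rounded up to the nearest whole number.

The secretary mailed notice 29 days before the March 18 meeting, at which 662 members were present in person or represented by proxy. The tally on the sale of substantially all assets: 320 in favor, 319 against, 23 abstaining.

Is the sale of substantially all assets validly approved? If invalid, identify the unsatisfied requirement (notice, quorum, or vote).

Invalid — notice requirement not satisfied.

Notice: 29 days given; 30 required. Not satisfied.
Quorum: 30% of 2,203 = 660.90, rounded up to 661; 662 present. Satisfied.
Vote: requires a majority of the votes cast (662 − 23 abstaining = 639); a majority of 639 is 320, so 320 needed; 320 in favor. Satisfied.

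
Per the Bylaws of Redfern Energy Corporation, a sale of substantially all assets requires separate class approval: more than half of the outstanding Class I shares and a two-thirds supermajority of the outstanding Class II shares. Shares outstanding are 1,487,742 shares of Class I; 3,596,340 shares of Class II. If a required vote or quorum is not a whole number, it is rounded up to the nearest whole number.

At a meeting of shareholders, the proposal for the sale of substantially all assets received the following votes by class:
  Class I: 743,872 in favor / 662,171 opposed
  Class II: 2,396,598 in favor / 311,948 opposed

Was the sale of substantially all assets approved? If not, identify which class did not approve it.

Class I: a majority of 1487742 is 743872; 743,872 required, 743,872 in favor — approved.
Class II: 2/3 of 3596340 = 2397560; 2,397,560 required, 2,396,598 in favor — not approved.

Not approved — the Class II shares did not give the required vote.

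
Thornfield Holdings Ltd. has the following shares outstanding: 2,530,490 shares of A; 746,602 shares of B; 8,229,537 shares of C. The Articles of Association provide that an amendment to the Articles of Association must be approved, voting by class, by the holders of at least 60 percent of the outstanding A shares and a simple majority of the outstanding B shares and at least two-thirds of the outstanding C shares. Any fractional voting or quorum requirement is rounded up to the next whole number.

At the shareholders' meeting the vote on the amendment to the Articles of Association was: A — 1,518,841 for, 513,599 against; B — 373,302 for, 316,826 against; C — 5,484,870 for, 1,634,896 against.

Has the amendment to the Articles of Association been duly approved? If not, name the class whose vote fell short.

Not approved — the C shares did not give the required vote.

A: 3/5 of 2530490 = 1518294; 1,518,294 required, 1,518,841 in favor — approved.
B: a majority of 746602 is 373302; 373,302 required, 373,302 in favor — approved.
C: 2/3 of 8229537 = 5486358; 5,486,358 required, 5,484,870 in favor — not approved.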